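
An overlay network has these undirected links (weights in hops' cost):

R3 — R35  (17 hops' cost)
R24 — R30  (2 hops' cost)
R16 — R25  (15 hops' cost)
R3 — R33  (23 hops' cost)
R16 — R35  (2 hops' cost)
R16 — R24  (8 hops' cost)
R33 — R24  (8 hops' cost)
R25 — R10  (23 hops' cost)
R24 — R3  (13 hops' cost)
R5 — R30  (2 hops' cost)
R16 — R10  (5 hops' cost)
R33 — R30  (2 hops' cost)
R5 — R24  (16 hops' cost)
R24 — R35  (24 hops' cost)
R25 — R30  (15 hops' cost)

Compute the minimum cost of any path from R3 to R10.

24 hops' cost

Compare a few routes:
R3–R33–R30–R24–R16–R10: 23+2+2+8+5 = 40
R3–R24–R35–R16–R10: 13+24+2+5 = 44
R3–R24–R16–R10: 13+8+5 = 26
R3–R35–R16–R10: 17+2+5 = 24
The minimum is 24 hops' cost via R3–R35–R16–R10.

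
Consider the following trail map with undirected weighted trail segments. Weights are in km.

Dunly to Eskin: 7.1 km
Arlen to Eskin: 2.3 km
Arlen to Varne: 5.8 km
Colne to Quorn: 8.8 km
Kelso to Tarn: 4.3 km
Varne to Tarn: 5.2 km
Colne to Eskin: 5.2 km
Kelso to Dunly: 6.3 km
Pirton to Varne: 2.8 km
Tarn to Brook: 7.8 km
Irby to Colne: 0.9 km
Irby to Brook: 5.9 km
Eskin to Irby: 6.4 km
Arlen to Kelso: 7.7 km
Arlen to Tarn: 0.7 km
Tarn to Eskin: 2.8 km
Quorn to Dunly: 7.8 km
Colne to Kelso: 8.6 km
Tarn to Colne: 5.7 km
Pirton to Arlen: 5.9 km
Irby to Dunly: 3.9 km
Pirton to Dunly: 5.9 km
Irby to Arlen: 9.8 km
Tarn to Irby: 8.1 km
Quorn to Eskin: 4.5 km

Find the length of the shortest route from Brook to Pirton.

Running Dijkstra from Brook:
Brook: 0
Irby: 5.9  (via Brook)
Colne: 6.8  (via Irby)
Tarn: 7.8  (via Brook)
Arlen: 8.5  (via Tarn)
Dunly: 9.8  (via Irby)
Eskin: 10.6  (via Tarn)
Kelso: 12.1  (via Tarn)
Varne: 13  (via Tarn)
Pirton: 14.4  (via Arlen)
Shortest route: Brook → Tarn → Arlen → Pirton = 14.4 km.

14.4 km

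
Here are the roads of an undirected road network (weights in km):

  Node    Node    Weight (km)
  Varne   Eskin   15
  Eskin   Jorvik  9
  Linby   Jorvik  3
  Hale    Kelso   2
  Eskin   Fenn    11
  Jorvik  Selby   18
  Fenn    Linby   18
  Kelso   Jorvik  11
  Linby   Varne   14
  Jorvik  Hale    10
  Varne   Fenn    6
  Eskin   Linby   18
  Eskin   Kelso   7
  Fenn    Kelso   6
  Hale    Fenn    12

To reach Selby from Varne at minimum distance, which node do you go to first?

Linby

Enumerating some paths:
Varne → Linby → Jorvik → Selby: 14+3+18 = 35
Varne → Fenn → Kelso → Jorvik → Selby: 6+6+11+18 = 41
Cheapest is Varne → Linby → Jorvik → Selby at 35 km.
So from Varne the first move is to Linby.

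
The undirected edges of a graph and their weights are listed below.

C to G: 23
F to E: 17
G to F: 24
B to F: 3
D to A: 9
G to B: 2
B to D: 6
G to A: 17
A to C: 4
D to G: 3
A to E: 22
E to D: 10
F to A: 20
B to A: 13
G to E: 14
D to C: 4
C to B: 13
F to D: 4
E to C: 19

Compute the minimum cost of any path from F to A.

Compare a few routes:
F - D - C - A: 4+4+4 = 12
F - D - A: 4+9 = 13
F - B - A: 3+13 = 16
F - B - G - D - C - A: 3+2+3+4+4 = 16
Cheapest is F - D - C - A at 12.

12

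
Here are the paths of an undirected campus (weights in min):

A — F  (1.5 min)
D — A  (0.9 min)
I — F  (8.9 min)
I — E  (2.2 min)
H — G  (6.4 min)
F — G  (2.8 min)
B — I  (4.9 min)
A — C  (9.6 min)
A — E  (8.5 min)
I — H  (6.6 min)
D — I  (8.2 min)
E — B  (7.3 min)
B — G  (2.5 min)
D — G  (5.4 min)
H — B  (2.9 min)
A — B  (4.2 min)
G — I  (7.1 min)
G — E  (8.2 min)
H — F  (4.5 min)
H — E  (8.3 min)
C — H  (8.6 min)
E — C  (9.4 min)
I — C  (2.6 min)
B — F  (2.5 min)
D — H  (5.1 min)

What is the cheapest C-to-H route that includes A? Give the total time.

15.6 min

Shortest C→A: C → A = 9.6
Shortest A→H: A → D → H = 6
Total via A: 9.6 + 6 = 15.6 min.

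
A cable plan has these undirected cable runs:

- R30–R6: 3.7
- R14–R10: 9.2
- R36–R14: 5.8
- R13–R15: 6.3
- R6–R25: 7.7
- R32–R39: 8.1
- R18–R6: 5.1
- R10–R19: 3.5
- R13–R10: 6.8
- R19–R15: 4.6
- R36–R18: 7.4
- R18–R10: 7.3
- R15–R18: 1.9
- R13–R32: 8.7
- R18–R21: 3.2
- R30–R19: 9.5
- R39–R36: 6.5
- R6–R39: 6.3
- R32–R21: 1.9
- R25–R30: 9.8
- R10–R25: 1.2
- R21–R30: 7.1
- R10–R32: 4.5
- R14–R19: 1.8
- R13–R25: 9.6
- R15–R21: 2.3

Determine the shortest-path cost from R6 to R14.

13.4

Shortest distances from R6:
R6: 0
R30: 3.7  (via R6)
R18: 5.1  (via R6)
R39: 6.3  (via R6)
R15: 7  (via R18)
R25: 7.7  (via R6)
R21: 8.3  (via R18)
R10: 8.9  (via R25)
R32: 10.2  (via R21)
R19: 11.6  (via R15)
R36: 12.5  (via R18)
R13: 13.3  (via R15)
R14: 13.4  (via R19)
Shortest route: R6–R18–R15–R19–R14 = 13.4.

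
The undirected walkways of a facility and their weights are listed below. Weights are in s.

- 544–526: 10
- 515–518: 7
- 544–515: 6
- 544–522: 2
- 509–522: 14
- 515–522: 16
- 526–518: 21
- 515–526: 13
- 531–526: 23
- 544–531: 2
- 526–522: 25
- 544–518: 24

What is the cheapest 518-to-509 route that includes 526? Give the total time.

Shortest 518→526: 518 → 515 → 526 = 20
Best 526 to 509: 526 → 544 → 522 → 509 costing 26
Total via 526: 20 + 26 = 46 s.

46 s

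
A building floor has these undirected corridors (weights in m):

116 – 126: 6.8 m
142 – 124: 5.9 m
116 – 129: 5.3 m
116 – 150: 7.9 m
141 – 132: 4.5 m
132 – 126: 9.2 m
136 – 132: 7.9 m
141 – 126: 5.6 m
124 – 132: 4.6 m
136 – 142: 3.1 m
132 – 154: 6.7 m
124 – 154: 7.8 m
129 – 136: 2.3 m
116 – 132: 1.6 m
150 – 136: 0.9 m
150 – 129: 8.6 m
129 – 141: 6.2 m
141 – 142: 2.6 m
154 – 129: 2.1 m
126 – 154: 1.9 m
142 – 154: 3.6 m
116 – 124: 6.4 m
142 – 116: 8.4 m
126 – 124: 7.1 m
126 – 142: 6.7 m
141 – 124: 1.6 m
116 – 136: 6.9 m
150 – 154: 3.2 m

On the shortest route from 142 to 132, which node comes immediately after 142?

Candidate routes:
142–154–132: 3.6+6.7 = 10.3
142–141–132: 2.6+4.5 = 7.1
142–141–124–132: 2.6+1.6+4.6 = 8.8
142–116–132: 8.4+1.6 = 10
Cheapest is 142–141–132 at 7.1 m.
So from 142 the first move is to 141.

141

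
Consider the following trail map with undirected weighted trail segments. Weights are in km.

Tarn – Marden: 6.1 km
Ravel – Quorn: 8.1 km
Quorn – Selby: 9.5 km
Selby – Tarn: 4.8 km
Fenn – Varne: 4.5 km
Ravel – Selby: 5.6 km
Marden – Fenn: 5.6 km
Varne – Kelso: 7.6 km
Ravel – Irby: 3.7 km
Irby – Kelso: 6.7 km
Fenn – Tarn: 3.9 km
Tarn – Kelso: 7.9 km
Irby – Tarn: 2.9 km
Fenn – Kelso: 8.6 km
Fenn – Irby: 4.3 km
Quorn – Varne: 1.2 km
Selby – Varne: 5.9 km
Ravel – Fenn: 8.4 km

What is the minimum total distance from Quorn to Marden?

11.3 km

Settle nodes by increasing distance from Quorn:
Quorn: 0
Varne: 1.2  (via Quorn)
Fenn: 5.7  (via Varne)
Selby: 7.1  (via Varne)
Ravel: 8.1  (via Quorn)
Kelso: 8.8  (via Varne)
Tarn: 9.6  (via Fenn)
Irby: 10  (via Fenn)
Marden: 11.3  (via Fenn)
Shortest route: Quorn–Varne–Fenn–Marden = 11.3 km.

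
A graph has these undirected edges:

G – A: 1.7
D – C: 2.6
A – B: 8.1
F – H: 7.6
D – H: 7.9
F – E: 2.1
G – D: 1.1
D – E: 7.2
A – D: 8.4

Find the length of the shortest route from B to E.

Running Dijkstra from B:
B: 0
A: 8.1  (via B)
G: 9.8  (via A)
D: 10.9  (via G)
C: 13.5  (via D)
E: 18.1  (via D)
Shortest route: B–A–G–D–E = 18.1.

18.1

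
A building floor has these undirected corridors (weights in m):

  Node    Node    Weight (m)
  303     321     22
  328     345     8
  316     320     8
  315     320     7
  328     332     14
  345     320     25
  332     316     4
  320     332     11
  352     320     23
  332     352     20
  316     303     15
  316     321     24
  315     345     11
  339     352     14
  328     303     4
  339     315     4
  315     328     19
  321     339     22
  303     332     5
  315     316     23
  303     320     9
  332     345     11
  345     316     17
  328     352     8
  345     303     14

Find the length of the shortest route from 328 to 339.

Shortest distances from 328:
328: 0
303: 4  (via 328)
352: 8  (via 328)
345: 8  (via 328)
332: 9  (via 303)
316: 13  (via 332)
320: 13  (via 303)
315: 19  (via 328)
339: 22  (via 352)
Shortest route: 328 → 352 → 339 = 22 m.

22 m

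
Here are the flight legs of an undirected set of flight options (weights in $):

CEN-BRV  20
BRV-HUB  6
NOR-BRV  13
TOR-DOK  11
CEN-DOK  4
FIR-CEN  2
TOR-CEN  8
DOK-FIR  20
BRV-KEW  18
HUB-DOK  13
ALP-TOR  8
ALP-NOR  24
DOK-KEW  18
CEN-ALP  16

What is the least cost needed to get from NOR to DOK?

Running Dijkstra from NOR:
NOR: 0
BRV: 13  (via NOR)
HUB: 19  (via BRV)
ALP: 24  (via NOR)
KEW: 31  (via BRV)
DOK: 32  (via HUB)
Shortest route: NOR–BRV–HUB–DOK = $32.

$32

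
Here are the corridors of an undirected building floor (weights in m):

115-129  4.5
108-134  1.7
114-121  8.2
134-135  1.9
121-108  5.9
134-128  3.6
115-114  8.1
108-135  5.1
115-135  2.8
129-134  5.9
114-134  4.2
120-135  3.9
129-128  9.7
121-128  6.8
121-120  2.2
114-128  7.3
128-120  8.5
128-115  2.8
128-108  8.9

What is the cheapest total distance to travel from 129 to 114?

10.1 m

Compare a few routes:
129 - 134 - 114: 5.9+4.2 = 10.1
129 - 115 - 114: 4.5+8.1 = 12.6
129 - 115 - 135 - 134 - 114: 4.5+2.8+1.9+4.2 = 13.4
The minimum is 10.1 m via 129 - 134 - 114.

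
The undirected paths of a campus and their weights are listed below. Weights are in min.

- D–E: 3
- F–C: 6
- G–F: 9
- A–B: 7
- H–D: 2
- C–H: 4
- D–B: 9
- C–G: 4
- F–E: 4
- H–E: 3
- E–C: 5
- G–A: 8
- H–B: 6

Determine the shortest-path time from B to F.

Compare a few routes:
B → H → C → F: 6+4+6 = 16
B → H → E → F: 6+3+4 = 13
B → D → E → F: 9+3+4 = 16
B → H → D → E → F: 6+2+3+4 = 15
Cheapest is B → H → E → F at 13 min.

13 min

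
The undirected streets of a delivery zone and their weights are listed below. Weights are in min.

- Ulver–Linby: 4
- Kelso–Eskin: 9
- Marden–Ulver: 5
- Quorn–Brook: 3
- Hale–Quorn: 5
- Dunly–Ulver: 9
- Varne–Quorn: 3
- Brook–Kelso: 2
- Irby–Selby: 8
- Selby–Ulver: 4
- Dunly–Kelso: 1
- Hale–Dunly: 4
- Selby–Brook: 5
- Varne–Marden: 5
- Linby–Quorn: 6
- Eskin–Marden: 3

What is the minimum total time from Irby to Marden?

17 min

Settle nodes by increasing distance from Irby:
Irby: 0
Selby: 8  (via Irby)
Ulver: 12  (via Selby)
Brook: 13  (via Selby)
Kelso: 15  (via Brook)
Dunly: 16  (via Kelso)
Quorn: 16  (via Brook)
Linby: 16  (via Ulver)
Marden: 17  (via Ulver)
Shortest route: Irby → Selby → Ulver → Marden = 17 min.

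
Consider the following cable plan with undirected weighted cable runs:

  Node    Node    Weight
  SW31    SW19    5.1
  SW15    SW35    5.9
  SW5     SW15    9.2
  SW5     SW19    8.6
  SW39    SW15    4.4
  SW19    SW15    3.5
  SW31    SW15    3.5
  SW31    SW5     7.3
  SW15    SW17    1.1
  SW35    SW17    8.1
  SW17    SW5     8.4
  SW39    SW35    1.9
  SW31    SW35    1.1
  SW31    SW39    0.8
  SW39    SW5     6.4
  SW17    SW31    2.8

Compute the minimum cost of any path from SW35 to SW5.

8.3

Enumerating some paths:
SW35 - SW39 - SW5: 1.9+6.4 = 8.3
SW35 - SW39 - SW31 - SW5: 1.9+0.8+7.3 = 10
SW35 - SW31 - SW5: 1.1+7.3 = 8.4
SW35 - SW31 - SW17 - SW5: 1.1+2.8+8.4 = 12.3
The minimum is 8.3 via SW35 - SW39 - SW5.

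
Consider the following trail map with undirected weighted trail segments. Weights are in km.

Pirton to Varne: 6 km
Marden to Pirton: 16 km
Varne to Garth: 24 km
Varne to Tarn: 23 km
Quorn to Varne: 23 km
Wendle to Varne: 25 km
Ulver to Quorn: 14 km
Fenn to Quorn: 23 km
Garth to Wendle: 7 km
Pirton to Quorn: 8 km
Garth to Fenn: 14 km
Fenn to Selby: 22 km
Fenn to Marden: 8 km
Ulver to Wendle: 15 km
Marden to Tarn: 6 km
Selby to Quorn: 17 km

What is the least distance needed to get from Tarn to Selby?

36 km

Candidate routes:
Tarn → Marden → Fenn → Selby: 6+8+22 = 36
Tarn → Varne → Pirton → Quorn → Selby: 23+6+8+17 = 54
Tarn → Marden → Pirton → Quorn → Selby: 6+16+8+17 = 47
The minimum is 36 km via Tarn → Marden → Fenn → Selby.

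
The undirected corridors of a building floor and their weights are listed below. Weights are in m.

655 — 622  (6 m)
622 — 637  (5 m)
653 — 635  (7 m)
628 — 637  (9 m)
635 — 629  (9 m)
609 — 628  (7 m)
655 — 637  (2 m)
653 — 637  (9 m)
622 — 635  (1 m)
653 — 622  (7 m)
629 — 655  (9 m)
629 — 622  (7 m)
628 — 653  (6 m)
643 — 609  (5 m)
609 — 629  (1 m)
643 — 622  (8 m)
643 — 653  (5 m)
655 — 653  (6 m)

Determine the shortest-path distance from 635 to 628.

Running Dijkstra from 635:
635: 0
622: 1  (via 635)
637: 6  (via 622)
655: 7  (via 622)
653: 7  (via 635)
629: 8  (via 622)
609: 9  (via 629)
643: 9  (via 622)
628: 13  (via 653)
Shortest route: 635 → 653 → 628 = 13 m.

13 m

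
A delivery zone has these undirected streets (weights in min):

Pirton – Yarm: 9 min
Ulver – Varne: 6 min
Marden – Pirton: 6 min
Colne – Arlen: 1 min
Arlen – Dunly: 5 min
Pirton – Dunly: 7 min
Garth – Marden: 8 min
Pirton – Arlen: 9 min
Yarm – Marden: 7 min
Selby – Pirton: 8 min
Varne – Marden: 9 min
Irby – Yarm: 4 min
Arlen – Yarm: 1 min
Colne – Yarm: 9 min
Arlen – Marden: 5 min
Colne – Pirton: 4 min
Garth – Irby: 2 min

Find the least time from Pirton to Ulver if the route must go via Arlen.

Shortest Pirton→Arlen: Pirton–Colne–Arlen = 5
Shortest Arlen→Ulver: Arlen–Marden–Varne–Ulver = 20
Total via Arlen: 5 + 20 = 25 min.

25 min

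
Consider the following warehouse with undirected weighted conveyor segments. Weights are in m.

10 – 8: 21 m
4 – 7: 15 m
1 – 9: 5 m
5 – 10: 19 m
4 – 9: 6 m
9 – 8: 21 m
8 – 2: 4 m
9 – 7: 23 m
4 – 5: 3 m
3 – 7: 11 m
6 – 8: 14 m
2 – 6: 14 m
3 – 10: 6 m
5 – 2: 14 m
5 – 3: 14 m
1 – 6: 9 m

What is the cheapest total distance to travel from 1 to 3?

28 m

Enumerating some paths:
1 → 9 → 4 → 5 → 3: 5+6+3+14 = 28
1 → 9 → 4 → 5 → 10 → 3: 5+6+3+19+6 = 39
1 → 9 → 7 → 3: 5+23+11 = 39
1 → 9 → 4 → 7 → 3: 5+6+15+11 = 37
The minimum is 28 m via 1 → 9 → 4 → 5 → 3.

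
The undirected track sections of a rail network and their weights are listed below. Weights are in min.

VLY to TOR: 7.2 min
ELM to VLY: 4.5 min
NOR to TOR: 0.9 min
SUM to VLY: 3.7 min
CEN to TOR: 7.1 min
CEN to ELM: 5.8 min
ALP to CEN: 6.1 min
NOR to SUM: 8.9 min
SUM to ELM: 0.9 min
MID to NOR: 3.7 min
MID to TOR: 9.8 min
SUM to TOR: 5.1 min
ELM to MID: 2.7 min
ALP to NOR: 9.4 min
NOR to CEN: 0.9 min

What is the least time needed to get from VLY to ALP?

Candidate routes:
VLY–SUM–ELM–CEN–ALP: 3.7+0.9+5.8+6.1 = 16.5
VLY–TOR–NOR–CEN–ALP: 7.2+0.9+0.9+6.1 = 15.1
VLY–ELM–CEN–ALP: 4.5+5.8+6.1 = 16.4
Cheapest is VLY–TOR–NOR–CEN–ALP at 15.1 min.

15.1 min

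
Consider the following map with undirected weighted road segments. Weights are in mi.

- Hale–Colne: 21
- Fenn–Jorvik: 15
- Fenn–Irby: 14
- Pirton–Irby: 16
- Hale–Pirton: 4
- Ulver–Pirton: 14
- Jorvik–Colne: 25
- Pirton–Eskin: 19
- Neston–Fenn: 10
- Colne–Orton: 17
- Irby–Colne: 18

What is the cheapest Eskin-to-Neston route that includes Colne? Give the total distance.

86 mi

Best Eskin to Colne: Eskin → Pirton → Hale → Colne costing 44
Best Colne to Neston: Colne → Irby → Fenn → Neston costing 42
Total via Colne: 44 + 42 = 86 mi.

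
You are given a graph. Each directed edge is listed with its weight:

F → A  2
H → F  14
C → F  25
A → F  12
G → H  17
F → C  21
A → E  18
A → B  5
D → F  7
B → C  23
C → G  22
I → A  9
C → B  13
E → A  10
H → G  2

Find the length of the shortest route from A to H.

67

Shortest distances from A:
A: 0
B: 5  (via A)
F: 12  (via A)
E: 18  (via A)
C: 28  (via B)
G: 50  (via C)
H: 67  (via G)
Shortest route: A–B–C–G–H = 67.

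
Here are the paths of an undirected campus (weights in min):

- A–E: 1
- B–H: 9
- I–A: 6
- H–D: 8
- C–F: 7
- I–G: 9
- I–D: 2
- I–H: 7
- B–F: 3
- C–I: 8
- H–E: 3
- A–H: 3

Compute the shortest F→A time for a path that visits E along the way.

16 min

Best F to E: F–B–H–E costing 15
Best E to A: E–A costing 1
Total via E: 15 + 1 = 16 min.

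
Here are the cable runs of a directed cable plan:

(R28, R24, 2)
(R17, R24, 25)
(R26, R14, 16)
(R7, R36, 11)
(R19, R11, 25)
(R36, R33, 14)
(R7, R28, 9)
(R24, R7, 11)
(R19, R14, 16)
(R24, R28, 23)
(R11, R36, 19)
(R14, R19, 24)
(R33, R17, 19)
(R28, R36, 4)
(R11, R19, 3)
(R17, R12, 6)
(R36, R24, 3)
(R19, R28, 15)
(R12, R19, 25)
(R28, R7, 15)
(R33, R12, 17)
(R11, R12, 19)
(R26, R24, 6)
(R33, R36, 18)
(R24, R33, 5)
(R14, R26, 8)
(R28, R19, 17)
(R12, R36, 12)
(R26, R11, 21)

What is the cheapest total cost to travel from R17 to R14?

47

Compare a few routes:
R17 - R24 - R7 - R28 - R19 - R14: 25+11+9+17+16 = 78
R17 - R12 - R36 - R24 - R7 - R28 - R19 - R14: 6+12+3+11+9+17+16 = 74
R17 - R12 - R36 - R24 - R28 - R19 - R14: 6+12+3+23+17+16 = 77
R17 - R12 - R19 - R14: 6+25+16 = 47
The minimum is 47 via R17 - R12 - R19 - R14.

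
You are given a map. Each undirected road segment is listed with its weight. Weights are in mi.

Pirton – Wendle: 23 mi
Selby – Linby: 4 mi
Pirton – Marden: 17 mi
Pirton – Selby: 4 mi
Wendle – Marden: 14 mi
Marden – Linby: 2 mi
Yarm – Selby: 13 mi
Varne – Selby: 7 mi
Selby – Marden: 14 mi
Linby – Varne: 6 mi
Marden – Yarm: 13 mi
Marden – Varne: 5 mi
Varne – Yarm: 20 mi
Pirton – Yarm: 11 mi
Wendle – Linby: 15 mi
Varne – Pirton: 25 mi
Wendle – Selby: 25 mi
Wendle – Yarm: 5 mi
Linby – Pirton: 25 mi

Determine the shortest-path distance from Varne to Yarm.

18 mi

Enumerating some paths:
Varne → Linby → Marden → Yarm: 6+2+13 = 21
Varne → Yarm: 20 = 20
Varne → Marden → Yarm: 5+13 = 18
Varne → Selby → Yarm: 7+13 = 20
Cheapest is Varne → Marden → Yarm at 18 mi.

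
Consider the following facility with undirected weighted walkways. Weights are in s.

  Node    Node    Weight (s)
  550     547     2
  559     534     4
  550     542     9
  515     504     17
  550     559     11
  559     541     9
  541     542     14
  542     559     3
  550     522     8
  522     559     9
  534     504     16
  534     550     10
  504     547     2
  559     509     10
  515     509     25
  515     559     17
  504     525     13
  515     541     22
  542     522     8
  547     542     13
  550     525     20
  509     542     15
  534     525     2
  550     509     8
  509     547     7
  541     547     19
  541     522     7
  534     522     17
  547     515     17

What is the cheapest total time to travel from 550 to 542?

9 s

Shortest distances from 550:
550: 0
547: 2  (via 550)
504: 4  (via 547)
509: 8  (via 550)
522: 8  (via 550)
542: 9  (via 550)
Shortest route: 550 → 542 = 9 s.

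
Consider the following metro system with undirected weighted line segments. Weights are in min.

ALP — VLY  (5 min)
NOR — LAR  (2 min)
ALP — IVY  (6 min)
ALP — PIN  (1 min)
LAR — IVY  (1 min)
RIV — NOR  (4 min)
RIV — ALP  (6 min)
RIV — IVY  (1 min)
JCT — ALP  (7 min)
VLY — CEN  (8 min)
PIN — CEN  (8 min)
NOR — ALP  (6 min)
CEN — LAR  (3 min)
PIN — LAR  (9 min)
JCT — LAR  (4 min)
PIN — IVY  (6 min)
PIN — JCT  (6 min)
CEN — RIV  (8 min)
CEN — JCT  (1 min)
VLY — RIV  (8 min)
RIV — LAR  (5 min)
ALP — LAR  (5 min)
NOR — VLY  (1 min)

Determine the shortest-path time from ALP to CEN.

Candidate routes:
ALP → PIN → CEN: 1+8 = 9
ALP → LAR → CEN: 5+3 = 8
Cheapest is ALP → LAR → CEN at 8 min.

8 min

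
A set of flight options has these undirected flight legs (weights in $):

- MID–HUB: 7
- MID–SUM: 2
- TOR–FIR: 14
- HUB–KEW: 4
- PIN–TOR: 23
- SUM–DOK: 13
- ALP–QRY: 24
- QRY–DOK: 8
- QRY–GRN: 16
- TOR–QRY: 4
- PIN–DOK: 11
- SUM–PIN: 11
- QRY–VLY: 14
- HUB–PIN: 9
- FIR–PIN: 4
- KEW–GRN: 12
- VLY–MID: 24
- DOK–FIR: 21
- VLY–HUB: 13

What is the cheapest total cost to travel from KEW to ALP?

Shortest distances from KEW:
KEW: 0
HUB: 4  (via KEW)
MID: 11  (via HUB)
GRN: 12  (via KEW)
SUM: 13  (via MID)
PIN: 13  (via HUB)
VLY: 17  (via HUB)
FIR: 17  (via PIN)
DOK: 24  (via PIN)
QRY: 28  (via GRN)
TOR: 31  (via FIR)
ALP: 52  (via QRY)
Shortest route: KEW–GRN–QRY–ALP = $52.

$52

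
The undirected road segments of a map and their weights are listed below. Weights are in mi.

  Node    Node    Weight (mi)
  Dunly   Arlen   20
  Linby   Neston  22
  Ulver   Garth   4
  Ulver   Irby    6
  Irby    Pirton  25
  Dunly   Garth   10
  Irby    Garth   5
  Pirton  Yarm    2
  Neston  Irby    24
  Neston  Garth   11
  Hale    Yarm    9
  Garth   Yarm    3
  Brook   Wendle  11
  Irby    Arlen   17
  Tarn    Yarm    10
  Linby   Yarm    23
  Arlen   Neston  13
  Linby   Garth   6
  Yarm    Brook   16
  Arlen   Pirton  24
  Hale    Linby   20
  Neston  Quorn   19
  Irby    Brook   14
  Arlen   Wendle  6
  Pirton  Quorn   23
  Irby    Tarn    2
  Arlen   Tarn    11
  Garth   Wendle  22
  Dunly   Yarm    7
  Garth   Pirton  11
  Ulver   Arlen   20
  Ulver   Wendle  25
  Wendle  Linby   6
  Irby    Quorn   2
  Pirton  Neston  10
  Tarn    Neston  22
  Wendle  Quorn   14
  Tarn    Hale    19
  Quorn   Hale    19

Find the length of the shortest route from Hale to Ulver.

Enumerating some paths:
Hale - Yarm - Garth - Irby - Ulver: 9+3+5+6 = 23
Hale - Yarm - Pirton - Garth - Ulver: 9+2+11+4 = 26
Hale - Yarm - Garth - Ulver: 9+3+4 = 16
Hale - Quorn - Irby - Ulver: 19+2+6 = 27
The minimum is 16 mi via Hale - Yarm - Garth - Ulver.

16 mi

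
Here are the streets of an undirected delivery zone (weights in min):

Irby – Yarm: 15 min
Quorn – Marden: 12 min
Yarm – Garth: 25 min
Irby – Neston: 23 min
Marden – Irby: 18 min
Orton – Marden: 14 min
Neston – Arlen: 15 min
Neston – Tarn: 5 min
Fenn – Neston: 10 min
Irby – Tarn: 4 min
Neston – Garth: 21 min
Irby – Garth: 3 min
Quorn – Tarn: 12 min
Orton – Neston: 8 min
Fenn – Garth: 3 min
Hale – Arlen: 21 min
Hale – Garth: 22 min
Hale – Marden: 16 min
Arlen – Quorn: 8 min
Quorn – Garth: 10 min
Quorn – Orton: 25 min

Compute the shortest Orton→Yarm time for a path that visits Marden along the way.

Best Orton to Marden: Orton → Marden costing 14
Shortest Marden→Yarm: Marden → Irby → Yarm = 33
Total via Marden: 14 + 33 = 47 min.

47 min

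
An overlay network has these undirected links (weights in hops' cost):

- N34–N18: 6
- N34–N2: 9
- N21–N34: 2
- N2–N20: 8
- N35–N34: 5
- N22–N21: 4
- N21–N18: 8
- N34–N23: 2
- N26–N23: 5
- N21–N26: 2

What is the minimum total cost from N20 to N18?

23 hops' cost

Enumerating some paths:
N20 - N2 - N34 - N18: 8+9+6 = 23
N20 - N2 - N34 - N23 - N26 - N21 - N18: 8+9+2+5+2+8 = 34
N20 - N2 - N34 - N21 - N18: 8+9+2+8 = 27
The minimum is 23 hops' cost via N20 - N2 - N34 - N18.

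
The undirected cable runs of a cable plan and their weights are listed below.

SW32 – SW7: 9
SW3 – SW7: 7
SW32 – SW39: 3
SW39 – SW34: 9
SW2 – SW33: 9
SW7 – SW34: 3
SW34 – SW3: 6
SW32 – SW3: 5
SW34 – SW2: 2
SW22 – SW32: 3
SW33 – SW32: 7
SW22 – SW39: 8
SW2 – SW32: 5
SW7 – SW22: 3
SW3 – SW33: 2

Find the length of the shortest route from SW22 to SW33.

Shortest distances from SW22:
SW22: 0
SW7: 3  (via SW22)
SW32: 3  (via SW22)
SW39: 6  (via SW32)
SW34: 6  (via SW7)
SW3: 8  (via SW32)
SW2: 8  (via SW32)
SW33: 10  (via SW32)
Shortest route: SW22–SW32–SW33 = 10.

10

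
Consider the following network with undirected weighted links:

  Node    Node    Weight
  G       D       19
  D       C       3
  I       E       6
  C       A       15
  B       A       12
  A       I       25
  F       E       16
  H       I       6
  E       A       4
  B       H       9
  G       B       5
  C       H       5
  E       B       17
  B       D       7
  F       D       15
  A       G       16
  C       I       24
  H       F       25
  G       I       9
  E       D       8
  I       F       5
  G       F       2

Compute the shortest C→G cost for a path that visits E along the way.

Best C to E: C–D–E costing 11
Best E to G: E–I–F–G costing 13
Total via E: 11 + 13 = 24.

24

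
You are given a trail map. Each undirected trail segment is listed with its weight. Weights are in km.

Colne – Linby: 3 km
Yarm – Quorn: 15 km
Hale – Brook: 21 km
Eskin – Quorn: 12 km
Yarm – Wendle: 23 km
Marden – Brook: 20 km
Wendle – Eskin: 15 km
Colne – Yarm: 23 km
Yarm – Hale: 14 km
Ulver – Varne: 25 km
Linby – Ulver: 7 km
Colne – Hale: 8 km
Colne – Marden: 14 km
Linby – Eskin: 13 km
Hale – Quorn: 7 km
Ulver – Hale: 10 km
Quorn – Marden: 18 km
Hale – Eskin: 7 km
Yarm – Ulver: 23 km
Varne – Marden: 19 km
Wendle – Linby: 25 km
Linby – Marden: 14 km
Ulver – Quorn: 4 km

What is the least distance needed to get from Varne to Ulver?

25 km

Running Dijkstra from Varne:
Varne: 0
Marden: 19  (via Varne)
Ulver: 25  (via Varne)
Shortest route: Varne–Ulver = 25 km.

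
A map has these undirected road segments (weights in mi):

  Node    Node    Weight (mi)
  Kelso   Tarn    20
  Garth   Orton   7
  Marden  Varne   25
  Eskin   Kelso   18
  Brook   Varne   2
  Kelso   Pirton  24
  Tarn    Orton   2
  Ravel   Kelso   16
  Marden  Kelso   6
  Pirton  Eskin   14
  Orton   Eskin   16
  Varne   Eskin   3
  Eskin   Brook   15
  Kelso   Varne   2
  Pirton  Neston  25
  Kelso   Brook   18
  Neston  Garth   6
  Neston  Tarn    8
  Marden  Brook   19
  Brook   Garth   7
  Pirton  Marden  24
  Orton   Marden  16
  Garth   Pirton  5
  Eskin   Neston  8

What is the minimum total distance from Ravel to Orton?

Running Dijkstra from Ravel:
Ravel: 0
Kelso: 16  (via Ravel)
Varne: 18  (via Kelso)
Brook: 20  (via Varne)
Eskin: 21  (via Varne)
Marden: 22  (via Kelso)
Garth: 27  (via Brook)
Neston: 29  (via Eskin)
Pirton: 32  (via Garth)
Orton: 34  (via Garth)
Shortest route: Ravel → Kelso → Varne → Brook → Garth → Orton = 34 mi.

34 mi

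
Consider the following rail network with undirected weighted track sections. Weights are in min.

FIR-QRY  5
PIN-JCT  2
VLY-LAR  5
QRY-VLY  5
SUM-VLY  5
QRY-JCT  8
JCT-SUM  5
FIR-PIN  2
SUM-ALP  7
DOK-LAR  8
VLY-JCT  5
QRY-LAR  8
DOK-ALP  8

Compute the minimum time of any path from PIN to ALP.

14 min

Candidate routes:
PIN → FIR → QRY → VLY → SUM → ALP: 2+5+5+5+7 = 24
PIN → JCT → SUM → ALP: 2+5+7 = 14
PIN → JCT → QRY → VLY → SUM → ALP: 2+8+5+5+7 = 27
PIN → JCT → VLY → SUM → ALP: 2+5+5+7 = 19
Cheapest is PIN → JCT → SUM → ALP at 14 min.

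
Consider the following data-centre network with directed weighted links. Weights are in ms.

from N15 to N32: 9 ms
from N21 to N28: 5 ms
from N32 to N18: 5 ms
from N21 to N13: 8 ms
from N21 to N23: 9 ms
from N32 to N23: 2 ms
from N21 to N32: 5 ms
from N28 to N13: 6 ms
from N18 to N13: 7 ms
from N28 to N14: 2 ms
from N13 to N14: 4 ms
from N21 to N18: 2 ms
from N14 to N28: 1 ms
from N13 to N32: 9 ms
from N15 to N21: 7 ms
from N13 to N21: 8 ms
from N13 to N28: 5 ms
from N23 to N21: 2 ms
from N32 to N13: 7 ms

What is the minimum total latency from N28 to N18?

Settle nodes by increasing distance from N28:
N28: 0
N14: 2  (via N28)
N13: 6  (via N28)
N21: 14  (via N13)
N32: 15  (via N13)
N18: 16  (via N21)
Shortest route: N28–N13–N21–N18 = 16 ms.

16 ms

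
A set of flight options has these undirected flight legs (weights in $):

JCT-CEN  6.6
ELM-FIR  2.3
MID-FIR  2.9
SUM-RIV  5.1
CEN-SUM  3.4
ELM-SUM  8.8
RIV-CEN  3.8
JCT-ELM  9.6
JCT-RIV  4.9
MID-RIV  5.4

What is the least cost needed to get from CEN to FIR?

Compare a few routes:
CEN → SUM → ELM → FIR: 3.4+8.8+2.3 = 14.5
CEN → SUM → RIV → MID → FIR: 3.4+5.1+5.4+2.9 = 16.8
CEN → JCT → ELM → FIR: 6.6+9.6+2.3 = 18.5
CEN → RIV → MID → FIR: 3.8+5.4+2.9 = 12.1
The minimum is $12.1 via CEN → RIV → MID → FIR.

$12.1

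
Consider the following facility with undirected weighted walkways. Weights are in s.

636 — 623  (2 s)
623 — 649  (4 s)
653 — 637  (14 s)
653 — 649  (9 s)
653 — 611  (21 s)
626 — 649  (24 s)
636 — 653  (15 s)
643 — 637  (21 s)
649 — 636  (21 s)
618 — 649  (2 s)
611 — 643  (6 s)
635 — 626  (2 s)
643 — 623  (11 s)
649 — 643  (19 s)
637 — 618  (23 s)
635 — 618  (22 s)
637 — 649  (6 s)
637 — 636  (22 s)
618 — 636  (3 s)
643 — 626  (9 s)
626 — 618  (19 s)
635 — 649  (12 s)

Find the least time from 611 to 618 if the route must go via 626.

31 s

Shortest 611→626: 611–643–626 = 15
Shortest 626→618: 626–635–649–618 = 16
Total via 626: 15 + 16 = 31 s.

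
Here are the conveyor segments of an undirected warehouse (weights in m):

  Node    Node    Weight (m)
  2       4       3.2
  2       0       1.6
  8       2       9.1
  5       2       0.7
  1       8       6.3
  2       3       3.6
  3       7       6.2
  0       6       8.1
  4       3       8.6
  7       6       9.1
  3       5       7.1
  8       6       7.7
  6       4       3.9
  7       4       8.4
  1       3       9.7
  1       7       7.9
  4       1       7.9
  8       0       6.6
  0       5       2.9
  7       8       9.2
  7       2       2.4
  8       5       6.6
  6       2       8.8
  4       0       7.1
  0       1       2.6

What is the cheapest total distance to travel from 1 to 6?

10.7 m

Compare a few routes:
1–0–2–4–6: 2.6+1.6+3.2+3.9 = 11.3
1–0–6: 2.6+8.1 = 10.7
Cheapest is 1–0–6 at 10.7 m.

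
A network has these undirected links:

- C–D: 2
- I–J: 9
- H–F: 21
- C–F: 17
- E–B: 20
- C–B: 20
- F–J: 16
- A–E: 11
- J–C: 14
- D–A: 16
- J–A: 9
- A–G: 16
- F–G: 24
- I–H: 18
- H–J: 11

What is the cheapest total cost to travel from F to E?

36

Shortest distances from F:
F: 0
J: 16  (via F)
C: 17  (via F)
D: 19  (via C)
H: 21  (via F)
G: 24  (via F)
A: 25  (via J)
I: 25  (via J)
E: 36  (via A)
Shortest route: F → J → A → E = 36.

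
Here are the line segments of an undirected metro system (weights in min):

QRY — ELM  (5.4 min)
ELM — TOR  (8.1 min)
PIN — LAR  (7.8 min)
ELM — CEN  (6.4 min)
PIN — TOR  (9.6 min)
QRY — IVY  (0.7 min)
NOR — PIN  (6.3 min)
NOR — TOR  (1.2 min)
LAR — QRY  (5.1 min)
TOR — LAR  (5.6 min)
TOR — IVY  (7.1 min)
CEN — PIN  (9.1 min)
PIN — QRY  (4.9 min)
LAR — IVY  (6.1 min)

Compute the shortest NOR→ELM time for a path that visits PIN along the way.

Best NOR to PIN: NOR–PIN costing 6.3
Shortest PIN→ELM: PIN–QRY–ELM = 10.3
Total via PIN: 6.3 + 10.3 = 16.6 min.

16.6 min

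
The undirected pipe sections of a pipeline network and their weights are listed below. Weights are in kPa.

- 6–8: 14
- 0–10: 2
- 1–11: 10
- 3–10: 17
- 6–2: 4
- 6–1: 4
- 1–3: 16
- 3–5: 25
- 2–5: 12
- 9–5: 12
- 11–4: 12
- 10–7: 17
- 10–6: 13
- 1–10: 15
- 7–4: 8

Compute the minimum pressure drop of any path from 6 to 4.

26 kPa

Running Dijkstra from 6:
6: 0
1: 4  (via 6)
2: 4  (via 6)
10: 13  (via 6)
8: 14  (via 6)
11: 14  (via 1)
0: 15  (via 10)
5: 16  (via 2)
3: 20  (via 1)
4: 26  (via 11)
Shortest route: 6 → 1 → 11 → 4 = 26 kPa.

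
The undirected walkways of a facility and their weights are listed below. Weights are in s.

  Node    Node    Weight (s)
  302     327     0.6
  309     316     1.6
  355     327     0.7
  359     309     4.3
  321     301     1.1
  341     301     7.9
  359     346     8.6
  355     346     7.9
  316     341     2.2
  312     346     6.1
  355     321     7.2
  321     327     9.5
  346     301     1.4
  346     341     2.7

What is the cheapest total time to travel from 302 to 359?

Shortest distances from 302:
302: 0
327: 0.6  (via 302)
355: 1.3  (via 327)
321: 8.5  (via 355)
346: 9.2  (via 355)
301: 9.6  (via 321)
341: 11.9  (via 346)
316: 14.1  (via 341)
312: 15.3  (via 346)
309: 15.7  (via 316)
359: 17.8  (via 346)
Shortest route: 302–327–355–346–359 = 17.8 s.

17.8 s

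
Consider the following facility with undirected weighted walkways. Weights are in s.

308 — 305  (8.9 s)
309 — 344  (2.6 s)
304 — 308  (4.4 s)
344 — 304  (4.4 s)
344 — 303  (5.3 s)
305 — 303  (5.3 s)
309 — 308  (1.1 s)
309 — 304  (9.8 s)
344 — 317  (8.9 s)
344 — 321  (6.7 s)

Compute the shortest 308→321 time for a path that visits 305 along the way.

26.2 s

Shortest 308→305: 308 → 305 = 8.9
Shortest 305→321: 305 → 303 → 344 → 321 = 17.3
Total via 305: 8.9 + 17.3 = 26.2 s.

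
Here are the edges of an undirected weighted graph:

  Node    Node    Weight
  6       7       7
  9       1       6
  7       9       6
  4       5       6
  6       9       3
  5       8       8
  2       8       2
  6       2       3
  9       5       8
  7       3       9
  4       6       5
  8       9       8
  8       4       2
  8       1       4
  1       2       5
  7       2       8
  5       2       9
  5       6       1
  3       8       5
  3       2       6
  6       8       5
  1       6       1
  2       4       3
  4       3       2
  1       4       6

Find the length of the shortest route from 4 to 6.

5

Compare a few routes:
4–6: 5 = 5
4–8–1–6: 2+4+1 = 7
4–2–6: 3+3 = 6
4–8–6: 2+5 = 7
Cheapest is 4–6 at 5.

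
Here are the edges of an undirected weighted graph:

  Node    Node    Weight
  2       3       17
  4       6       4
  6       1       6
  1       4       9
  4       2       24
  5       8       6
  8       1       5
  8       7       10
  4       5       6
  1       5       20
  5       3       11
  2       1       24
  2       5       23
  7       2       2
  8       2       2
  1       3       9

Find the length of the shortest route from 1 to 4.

Running Dijkstra from 1:
1: 0
8: 5  (via 1)
6: 6  (via 1)
2: 7  (via 8)
3: 9  (via 1)
4: 9  (via 1)
Shortest route: 1–4 = 9.

9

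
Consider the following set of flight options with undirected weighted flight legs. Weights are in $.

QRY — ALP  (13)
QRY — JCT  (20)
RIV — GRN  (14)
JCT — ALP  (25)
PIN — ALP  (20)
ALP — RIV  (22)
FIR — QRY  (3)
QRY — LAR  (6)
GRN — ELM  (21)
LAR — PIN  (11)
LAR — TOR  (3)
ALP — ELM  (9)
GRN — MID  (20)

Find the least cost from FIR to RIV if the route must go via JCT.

$70

Best FIR to JCT: FIR–QRY–JCT costing 23
Best JCT to RIV: JCT–ALP–RIV costing 47
Total via JCT: 23 + 47 = $70.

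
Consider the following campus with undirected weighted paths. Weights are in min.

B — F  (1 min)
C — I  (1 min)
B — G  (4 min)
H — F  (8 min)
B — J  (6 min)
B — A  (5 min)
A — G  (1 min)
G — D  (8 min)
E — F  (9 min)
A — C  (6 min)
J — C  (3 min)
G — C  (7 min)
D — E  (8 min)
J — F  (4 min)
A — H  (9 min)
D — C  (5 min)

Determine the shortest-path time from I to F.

Shortest distances from I:
I: 0
C: 1  (via I)
J: 4  (via C)
D: 6  (via C)
A: 7  (via C)
F: 8  (via J)
Shortest route: I–C–J–F = 8 min.

8 min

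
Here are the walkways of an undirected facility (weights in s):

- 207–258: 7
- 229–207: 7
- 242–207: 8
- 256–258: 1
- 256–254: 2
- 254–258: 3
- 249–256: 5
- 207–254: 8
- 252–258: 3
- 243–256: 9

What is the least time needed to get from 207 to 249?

Candidate routes:
207 - 258 - 256 - 249: 7+1+5 = 13
207 - 254 - 256 - 249: 8+2+5 = 15
The minimum is 13 s via 207 - 258 - 256 - 249.

13 s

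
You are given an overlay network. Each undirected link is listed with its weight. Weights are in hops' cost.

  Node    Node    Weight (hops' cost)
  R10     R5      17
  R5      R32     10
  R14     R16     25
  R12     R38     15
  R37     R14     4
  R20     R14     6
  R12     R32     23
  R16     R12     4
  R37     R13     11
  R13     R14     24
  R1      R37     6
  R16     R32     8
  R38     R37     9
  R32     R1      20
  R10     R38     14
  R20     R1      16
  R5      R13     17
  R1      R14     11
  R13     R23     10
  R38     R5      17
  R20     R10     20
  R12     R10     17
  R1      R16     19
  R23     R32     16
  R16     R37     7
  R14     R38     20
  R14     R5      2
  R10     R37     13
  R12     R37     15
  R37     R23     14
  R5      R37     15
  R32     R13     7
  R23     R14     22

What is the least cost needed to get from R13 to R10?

Enumerating some paths:
R13 → R37 → R38 → R10: 11+9+14 = 34
R13 → R37 → R10: 11+13 = 24
R13 → R37 → R14 → R5 → R10: 11+4+2+17 = 34
The minimum is 24 hops' cost via R13 → R37 → R10.

24 hops' cost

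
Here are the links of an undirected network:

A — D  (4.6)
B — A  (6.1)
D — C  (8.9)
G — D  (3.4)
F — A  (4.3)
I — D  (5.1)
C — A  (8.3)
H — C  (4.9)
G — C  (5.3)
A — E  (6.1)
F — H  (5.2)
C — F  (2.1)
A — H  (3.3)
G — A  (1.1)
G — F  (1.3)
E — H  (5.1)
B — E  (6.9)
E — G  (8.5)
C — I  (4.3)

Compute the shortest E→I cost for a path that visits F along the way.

Shortest E→F: E → A → G → F = 8.5
Shortest F→I: F → C → I = 6.4
Total via F: 8.5 + 6.4 = 14.9.

14.9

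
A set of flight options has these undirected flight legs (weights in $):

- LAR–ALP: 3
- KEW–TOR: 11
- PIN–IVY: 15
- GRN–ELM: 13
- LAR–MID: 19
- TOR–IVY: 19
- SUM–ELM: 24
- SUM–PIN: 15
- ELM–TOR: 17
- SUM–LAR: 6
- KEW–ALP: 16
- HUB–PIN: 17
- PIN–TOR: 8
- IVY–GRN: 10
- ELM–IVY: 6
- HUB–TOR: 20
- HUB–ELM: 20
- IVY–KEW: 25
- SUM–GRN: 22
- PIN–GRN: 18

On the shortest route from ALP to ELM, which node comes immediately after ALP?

LAR

Candidate routes:
ALP → KEW → TOR → ELM: 16+11+17 = 44
ALP → LAR → SUM → ELM: 3+6+24 = 33
The minimum is $33 via ALP → LAR → SUM → ELM.
So from ALP the first move is to LAR.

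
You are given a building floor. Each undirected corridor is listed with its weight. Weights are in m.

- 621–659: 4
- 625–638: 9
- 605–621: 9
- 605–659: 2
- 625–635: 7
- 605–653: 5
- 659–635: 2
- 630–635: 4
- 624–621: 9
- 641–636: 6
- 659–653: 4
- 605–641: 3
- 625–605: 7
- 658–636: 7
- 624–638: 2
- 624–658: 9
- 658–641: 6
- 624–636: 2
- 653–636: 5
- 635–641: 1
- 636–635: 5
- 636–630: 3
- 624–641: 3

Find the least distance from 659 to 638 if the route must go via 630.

Shortest 659→630: 659–635–630 = 6
Shortest 630→638: 630–636–624–638 = 7
Total via 630: 6 + 7 = 13 m.

13 m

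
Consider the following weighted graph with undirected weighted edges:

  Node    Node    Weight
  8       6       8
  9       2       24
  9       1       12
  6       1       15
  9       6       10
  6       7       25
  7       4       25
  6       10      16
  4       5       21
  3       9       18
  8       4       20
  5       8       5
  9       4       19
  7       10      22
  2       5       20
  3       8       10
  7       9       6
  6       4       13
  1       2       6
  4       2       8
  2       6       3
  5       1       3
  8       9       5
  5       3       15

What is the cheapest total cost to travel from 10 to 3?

34

Compare a few routes:
10 - 6 - 2 - 1 - 5 - 8 - 3: 16+3+6+3+5+10 = 43
10 - 6 - 2 - 1 - 5 - 3: 16+3+6+3+15 = 43
10 - 6 - 8 - 3: 16+8+10 = 34
10 - 6 - 9 - 8 - 3: 16+10+5+10 = 41
Cheapest is 10 - 6 - 8 - 3 at 34.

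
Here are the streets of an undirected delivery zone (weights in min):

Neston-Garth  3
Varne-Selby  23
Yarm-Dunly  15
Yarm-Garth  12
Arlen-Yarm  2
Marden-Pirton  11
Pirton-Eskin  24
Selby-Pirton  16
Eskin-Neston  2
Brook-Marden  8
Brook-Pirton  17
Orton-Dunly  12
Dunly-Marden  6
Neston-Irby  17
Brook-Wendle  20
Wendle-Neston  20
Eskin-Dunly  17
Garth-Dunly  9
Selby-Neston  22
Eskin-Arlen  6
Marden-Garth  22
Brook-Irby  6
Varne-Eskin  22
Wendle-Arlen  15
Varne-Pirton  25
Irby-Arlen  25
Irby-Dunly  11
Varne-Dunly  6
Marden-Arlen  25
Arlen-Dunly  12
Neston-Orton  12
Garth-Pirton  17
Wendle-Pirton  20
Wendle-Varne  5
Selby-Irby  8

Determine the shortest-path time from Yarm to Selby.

32 min

Enumerating some paths:
Yarm - Arlen - Eskin - Neston - Selby: 2+6+2+22 = 32
Yarm - Dunly - Irby - Selby: 15+11+8 = 34
Yarm - Arlen - Dunly - Irby - Selby: 2+12+11+8 = 33
Cheapest is Yarm - Arlen - Eskin - Neston - Selby at 32 min.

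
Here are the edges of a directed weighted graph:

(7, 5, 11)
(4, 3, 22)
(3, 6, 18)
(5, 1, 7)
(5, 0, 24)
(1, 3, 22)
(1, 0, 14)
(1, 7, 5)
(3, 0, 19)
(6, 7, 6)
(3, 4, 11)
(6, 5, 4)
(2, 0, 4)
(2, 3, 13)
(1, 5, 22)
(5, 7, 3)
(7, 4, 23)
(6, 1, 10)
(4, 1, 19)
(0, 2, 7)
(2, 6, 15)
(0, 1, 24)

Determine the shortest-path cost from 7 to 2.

39

Running Dijkstra from 7:
7: 0
5: 11  (via 7)
1: 18  (via 5)
4: 23  (via 7)
0: 32  (via 1)
2: 39  (via 0)
Shortest route: 7 → 5 → 1 → 0 → 2 = 39.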